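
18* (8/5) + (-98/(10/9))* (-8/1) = 3672/5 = 734.40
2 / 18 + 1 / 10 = 19 / 90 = 0.21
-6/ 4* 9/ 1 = -27/ 2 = -13.50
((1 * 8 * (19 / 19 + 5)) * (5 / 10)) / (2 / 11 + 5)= 88 / 19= 4.63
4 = 4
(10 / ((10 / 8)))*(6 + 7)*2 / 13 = 16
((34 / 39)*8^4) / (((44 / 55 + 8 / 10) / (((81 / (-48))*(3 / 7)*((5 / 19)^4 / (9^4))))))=-3400000 / 2881788273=-0.00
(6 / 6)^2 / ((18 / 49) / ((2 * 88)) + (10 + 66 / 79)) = 340648 / 3691783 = 0.09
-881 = -881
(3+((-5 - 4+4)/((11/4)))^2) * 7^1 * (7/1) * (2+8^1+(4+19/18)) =10131877/2178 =4651.92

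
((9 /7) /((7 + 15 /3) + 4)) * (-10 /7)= -45 /392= -0.11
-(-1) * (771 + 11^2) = 892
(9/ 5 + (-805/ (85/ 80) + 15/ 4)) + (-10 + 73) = -234293/ 340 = -689.10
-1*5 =-5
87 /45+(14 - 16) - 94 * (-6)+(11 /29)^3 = 206326516 /365835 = 563.99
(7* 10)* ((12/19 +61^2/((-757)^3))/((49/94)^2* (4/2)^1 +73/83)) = 133617957905277860/4300736327129299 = 31.07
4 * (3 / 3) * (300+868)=4672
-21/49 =-3/7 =-0.43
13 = 13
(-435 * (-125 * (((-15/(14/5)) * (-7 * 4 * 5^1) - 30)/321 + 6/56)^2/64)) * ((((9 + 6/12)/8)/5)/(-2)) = -10243575086625/18382880768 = -557.23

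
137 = 137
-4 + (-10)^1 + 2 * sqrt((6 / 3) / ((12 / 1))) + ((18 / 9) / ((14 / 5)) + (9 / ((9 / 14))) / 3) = -181 / 21 + sqrt(6) / 3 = -7.80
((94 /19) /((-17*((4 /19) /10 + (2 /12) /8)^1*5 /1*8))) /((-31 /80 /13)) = 586560 /100657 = 5.83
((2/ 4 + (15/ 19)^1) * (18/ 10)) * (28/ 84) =147/ 190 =0.77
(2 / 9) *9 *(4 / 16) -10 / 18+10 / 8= 43 / 36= 1.19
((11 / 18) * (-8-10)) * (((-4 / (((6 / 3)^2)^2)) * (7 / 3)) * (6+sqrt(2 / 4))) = 77 * sqrt(2) / 24+77 / 2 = 43.04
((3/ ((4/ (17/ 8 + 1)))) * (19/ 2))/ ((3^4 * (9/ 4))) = 475/ 3888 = 0.12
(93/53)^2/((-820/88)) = -190278/575845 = -0.33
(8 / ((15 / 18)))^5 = 254803968 / 3125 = 81537.27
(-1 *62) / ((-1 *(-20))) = -31 / 10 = -3.10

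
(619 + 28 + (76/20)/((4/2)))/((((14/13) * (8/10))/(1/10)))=75.32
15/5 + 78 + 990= 1071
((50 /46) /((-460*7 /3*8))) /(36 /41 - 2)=615 /5450816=0.00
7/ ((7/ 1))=1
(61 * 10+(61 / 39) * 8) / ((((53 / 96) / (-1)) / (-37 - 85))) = 94781312 / 689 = 137563.59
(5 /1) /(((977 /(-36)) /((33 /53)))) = -5940 /51781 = -0.11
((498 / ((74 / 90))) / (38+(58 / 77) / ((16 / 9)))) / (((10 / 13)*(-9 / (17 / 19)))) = -33897864 / 16639307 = -2.04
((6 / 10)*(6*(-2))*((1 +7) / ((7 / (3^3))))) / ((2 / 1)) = -111.09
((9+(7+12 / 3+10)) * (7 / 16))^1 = 105 / 8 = 13.12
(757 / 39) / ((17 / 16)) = 12112 / 663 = 18.27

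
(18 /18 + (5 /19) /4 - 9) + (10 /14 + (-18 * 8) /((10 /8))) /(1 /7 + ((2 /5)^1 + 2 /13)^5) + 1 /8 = -143217928273259 /240700186264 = -595.01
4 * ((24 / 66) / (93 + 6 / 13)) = 208 / 13365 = 0.02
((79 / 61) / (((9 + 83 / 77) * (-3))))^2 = 37002889 / 20166272064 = 0.00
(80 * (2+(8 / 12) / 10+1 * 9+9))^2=23193856 / 9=2577095.11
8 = 8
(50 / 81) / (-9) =-0.07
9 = 9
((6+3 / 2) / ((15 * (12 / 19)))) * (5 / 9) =95 / 216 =0.44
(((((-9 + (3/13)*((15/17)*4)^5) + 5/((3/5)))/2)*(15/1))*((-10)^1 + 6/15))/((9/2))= -111383739488/55374423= -2011.47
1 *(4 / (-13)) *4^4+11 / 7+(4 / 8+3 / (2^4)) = -111399 / 1456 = -76.51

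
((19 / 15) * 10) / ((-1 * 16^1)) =-19 / 24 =-0.79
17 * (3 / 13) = 51 / 13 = 3.92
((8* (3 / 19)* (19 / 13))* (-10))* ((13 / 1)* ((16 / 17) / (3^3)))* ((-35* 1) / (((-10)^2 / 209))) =93632 / 153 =611.97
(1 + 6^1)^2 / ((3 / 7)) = 343 / 3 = 114.33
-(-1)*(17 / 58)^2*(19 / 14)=5491 / 47096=0.12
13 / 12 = 1.08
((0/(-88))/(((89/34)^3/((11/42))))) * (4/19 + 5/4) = 0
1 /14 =0.07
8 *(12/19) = 96/19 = 5.05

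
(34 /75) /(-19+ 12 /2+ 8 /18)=-0.04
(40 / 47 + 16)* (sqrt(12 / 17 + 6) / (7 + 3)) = 396* sqrt(1938) / 3995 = 4.36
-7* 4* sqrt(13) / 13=-28* sqrt(13) / 13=-7.77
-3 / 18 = -1 / 6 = -0.17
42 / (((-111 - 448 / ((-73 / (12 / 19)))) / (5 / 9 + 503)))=-88002376 / 445743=-197.43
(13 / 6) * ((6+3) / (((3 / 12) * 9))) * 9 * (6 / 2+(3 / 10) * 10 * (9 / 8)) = 1989 / 4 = 497.25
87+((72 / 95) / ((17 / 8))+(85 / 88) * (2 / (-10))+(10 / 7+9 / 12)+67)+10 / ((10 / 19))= 174437281 / 994840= 175.34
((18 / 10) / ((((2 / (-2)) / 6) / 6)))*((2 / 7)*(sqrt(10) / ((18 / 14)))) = -72*sqrt(10) / 5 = -45.54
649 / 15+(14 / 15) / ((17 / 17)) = 221 / 5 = 44.20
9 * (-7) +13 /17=-1058 /17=-62.24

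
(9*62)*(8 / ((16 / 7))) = 1953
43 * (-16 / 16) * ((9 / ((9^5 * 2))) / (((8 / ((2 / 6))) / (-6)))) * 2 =43 / 26244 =0.00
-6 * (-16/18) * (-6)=-32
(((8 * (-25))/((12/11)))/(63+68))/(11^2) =-50/4323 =-0.01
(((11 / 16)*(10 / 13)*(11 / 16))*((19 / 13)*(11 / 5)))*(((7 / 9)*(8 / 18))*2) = 177023 / 219024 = 0.81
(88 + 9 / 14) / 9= 1241 / 126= 9.85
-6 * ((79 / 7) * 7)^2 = -37446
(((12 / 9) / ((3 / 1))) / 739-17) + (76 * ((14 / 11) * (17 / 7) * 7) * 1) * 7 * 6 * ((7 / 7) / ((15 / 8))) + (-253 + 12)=13379590786 / 365805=36575.75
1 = 1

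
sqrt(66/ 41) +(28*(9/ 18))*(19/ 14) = sqrt(2706)/ 41 +19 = 20.27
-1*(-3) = 3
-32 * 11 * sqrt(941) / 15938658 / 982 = -88 * sqrt(941) / 3912940539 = -0.00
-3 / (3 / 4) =-4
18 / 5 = 3.60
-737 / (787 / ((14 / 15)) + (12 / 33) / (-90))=-5107410 / 5843447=-0.87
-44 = -44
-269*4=-1076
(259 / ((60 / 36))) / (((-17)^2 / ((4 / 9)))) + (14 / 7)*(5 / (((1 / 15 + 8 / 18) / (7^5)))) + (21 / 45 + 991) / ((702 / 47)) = 885408233054 / 2692035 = 328899.23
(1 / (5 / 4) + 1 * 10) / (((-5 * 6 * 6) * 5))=-3 / 250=-0.01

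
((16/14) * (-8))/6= -32/21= -1.52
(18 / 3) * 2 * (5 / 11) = 5.45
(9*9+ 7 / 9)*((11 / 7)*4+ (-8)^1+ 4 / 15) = -111872 / 945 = -118.38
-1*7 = -7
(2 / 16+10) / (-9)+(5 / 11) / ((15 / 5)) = -257 / 264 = -0.97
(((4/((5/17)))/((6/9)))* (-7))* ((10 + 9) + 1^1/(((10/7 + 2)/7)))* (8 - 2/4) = -22535.62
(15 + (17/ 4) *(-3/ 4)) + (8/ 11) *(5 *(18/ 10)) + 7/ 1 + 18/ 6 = 4991/ 176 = 28.36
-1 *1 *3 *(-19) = 57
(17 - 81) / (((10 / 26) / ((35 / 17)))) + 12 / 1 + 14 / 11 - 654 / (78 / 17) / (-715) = -52005289 / 158015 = -329.12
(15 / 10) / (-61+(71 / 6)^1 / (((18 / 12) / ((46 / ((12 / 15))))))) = 27 / 7067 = 0.00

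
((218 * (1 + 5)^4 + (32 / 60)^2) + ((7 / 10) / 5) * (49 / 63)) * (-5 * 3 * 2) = -42379259 / 5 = -8475851.80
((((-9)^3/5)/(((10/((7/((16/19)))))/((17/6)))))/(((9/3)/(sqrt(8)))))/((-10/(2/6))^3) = 6783 * sqrt(2)/800000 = 0.01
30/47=0.64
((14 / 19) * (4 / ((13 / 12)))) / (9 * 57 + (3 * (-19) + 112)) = 0.00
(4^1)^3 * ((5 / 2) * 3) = 480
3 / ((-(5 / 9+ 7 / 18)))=-54 / 17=-3.18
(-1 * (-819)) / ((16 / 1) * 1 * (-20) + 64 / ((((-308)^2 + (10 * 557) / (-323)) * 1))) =-12545238069 / 4901669984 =-2.56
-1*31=-31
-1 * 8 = -8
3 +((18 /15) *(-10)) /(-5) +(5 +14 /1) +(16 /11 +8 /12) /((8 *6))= 96799 /3960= 24.44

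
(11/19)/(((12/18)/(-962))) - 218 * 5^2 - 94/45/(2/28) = -5399039/855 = -6314.67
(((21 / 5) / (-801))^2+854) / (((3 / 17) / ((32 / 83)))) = 827978988256 / 443774025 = 1865.77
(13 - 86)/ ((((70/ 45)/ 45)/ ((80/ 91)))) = -1182600/ 637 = -1856.51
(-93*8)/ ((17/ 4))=-2976/ 17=-175.06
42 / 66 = 7 / 11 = 0.64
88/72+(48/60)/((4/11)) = 154/45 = 3.42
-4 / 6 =-2 / 3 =-0.67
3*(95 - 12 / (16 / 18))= 489 / 2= 244.50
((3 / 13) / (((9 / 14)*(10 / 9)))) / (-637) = -3 / 5915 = -0.00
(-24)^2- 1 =575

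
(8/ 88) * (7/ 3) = 7/ 33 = 0.21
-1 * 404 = -404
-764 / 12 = -63.67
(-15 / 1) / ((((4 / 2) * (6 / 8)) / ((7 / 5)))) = -14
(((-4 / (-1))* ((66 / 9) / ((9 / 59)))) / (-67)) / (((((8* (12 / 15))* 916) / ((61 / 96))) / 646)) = -63936235 / 318152448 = -0.20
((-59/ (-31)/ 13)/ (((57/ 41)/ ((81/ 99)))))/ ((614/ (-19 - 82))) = -732957/ 51715378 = -0.01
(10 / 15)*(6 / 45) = 4 / 45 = 0.09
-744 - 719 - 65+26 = -1502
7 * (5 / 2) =35 / 2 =17.50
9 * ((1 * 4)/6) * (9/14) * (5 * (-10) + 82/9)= -1104/7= -157.71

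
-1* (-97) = 97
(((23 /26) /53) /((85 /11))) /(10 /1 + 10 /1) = 253 /2342600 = 0.00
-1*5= -5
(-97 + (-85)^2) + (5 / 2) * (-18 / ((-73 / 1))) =520389 / 73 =7128.62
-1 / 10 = -0.10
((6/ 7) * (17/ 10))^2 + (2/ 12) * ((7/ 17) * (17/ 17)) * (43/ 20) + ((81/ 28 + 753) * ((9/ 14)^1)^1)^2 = 46263227313451/ 195921600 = 236131.33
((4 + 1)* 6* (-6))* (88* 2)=-31680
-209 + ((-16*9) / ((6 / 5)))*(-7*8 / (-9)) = -2867 / 3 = -955.67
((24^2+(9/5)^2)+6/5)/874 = 14511/21850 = 0.66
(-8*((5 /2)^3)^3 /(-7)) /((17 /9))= 17578125 /7616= 2308.05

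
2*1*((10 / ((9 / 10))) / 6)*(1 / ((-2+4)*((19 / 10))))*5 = 2500 / 513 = 4.87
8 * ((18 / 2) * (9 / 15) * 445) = 19224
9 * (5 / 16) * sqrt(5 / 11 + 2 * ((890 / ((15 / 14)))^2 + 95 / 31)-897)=15 * sqrt(90205816085) / 1364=3302.89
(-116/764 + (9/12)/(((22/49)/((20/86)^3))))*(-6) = 131118648/167044207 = 0.78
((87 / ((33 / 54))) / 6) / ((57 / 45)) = 3915 / 209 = 18.73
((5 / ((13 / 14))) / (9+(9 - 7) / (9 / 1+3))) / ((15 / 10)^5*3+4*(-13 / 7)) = 18816 / 491777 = 0.04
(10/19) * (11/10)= 11/19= 0.58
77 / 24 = 3.21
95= 95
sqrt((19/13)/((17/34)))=sqrt(494)/13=1.71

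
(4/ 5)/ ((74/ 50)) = 20/ 37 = 0.54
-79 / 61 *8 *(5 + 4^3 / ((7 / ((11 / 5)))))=-555528 / 2135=-260.20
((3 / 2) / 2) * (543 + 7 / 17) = 13857 / 34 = 407.56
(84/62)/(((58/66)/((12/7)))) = 2376/899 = 2.64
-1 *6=-6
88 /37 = 2.38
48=48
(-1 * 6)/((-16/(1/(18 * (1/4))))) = 1/12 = 0.08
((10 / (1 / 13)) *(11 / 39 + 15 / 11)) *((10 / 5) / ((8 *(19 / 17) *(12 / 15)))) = 150025 / 2508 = 59.82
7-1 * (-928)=935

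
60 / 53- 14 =-682 / 53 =-12.87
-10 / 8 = -5 / 4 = -1.25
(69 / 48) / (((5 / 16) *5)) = 0.92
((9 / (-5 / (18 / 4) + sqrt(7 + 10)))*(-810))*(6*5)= -17714700*sqrt(17) / 1277 - 19683000 / 1277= -72609.69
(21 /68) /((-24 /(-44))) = 77 /136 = 0.57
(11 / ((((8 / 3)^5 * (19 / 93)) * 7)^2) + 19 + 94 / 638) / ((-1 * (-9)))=38671198704041399 / 18176702102372352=2.13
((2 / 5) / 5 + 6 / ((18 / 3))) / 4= 27 / 100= 0.27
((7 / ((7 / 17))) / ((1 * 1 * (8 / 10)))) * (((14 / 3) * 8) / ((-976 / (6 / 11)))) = -595 / 1342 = -0.44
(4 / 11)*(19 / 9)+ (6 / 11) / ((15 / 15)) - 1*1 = 31 / 99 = 0.31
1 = 1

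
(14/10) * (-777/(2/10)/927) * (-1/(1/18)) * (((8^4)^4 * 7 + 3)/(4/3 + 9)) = 64299580729828933230/3193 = 20137670131484163.24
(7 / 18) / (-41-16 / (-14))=-49 / 5022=-0.01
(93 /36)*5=155 /12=12.92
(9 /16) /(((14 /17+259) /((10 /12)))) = 255 /141344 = 0.00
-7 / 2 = -3.50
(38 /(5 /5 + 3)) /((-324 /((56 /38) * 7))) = -49 /162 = -0.30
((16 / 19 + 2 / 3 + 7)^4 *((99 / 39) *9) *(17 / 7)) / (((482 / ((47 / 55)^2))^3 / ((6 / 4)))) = 16222695107949323633 / 10693757733948281392400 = 0.00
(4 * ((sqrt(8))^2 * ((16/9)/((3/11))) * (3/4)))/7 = 1408/63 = 22.35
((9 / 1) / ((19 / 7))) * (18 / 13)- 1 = 3.59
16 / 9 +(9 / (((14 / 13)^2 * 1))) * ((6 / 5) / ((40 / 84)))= 134401 / 6300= 21.33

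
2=2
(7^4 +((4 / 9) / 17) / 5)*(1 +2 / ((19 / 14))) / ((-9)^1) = -86328143 / 130815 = -659.93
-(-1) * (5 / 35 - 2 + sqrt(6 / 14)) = -13 / 7 + sqrt(21) / 7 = -1.20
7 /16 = 0.44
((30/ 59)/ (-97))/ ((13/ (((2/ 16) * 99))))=-1485/ 297596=-0.00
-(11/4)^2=-121/16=-7.56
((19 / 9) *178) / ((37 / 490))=1657180 / 333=4976.52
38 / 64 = 19 / 32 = 0.59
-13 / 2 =-6.50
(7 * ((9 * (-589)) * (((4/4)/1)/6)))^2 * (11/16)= 1682913771/64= 26295527.67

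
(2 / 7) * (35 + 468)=1006 / 7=143.71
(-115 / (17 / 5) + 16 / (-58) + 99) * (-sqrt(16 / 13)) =-127984 * sqrt(13) / 6409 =-72.00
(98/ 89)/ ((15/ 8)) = 784/ 1335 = 0.59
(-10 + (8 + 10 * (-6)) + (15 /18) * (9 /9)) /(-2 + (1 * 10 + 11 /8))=-1468 /225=-6.52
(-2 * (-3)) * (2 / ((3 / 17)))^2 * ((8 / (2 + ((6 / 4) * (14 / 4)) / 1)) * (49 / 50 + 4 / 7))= 6695552 / 5075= 1319.32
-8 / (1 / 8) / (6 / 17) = -181.33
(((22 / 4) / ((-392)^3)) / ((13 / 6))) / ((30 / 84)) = -33 / 279668480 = -0.00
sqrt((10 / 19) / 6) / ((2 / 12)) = 2* sqrt(285) / 19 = 1.78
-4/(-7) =4/7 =0.57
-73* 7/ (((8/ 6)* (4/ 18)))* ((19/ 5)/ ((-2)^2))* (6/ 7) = -112347/ 80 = -1404.34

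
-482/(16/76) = -4579/2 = -2289.50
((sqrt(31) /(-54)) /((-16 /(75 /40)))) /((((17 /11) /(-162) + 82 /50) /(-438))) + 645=645 - 2710125 *sqrt(31) /4648768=641.75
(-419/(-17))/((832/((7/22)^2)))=20531/6845696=0.00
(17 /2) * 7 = 119 /2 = 59.50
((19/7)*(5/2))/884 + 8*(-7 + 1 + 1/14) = -586881/12376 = -47.42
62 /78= 31 /39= 0.79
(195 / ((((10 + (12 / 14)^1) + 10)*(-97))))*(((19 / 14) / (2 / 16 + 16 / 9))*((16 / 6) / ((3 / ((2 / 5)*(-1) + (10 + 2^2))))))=-806208 / 970097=-0.83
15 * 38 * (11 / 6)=1045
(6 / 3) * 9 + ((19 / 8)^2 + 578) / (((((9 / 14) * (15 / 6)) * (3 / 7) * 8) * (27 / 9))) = 921139 / 17280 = 53.31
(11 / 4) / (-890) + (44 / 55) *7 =3985 / 712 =5.60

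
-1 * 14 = -14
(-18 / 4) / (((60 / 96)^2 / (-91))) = 26208 / 25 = 1048.32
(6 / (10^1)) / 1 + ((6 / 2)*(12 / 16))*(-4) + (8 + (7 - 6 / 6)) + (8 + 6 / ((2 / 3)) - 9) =68 / 5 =13.60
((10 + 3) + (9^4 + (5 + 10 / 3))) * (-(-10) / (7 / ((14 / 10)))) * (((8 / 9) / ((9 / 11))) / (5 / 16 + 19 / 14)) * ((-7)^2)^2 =84963284224 / 4131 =20567243.82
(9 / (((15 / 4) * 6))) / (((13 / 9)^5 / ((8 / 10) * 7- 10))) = -2598156 / 9282325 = -0.28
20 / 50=2 / 5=0.40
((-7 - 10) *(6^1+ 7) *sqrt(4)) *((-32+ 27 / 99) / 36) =77129 / 198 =389.54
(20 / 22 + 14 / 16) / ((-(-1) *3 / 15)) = 785 / 88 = 8.92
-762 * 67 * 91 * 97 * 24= -10815687792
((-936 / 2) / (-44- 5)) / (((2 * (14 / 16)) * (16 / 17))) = 5.80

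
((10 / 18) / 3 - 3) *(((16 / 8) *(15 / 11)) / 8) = -95 / 99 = -0.96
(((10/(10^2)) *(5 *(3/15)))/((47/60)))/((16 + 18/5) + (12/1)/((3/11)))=5/2491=0.00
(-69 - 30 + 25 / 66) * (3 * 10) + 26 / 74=-1204022 / 407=-2958.29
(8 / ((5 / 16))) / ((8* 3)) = 16 / 15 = 1.07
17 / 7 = 2.43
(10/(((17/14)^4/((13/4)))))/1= 1248520/83521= 14.95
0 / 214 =0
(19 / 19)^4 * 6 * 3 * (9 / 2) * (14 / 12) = 189 / 2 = 94.50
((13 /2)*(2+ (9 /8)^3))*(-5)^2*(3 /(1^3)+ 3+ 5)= 6266975 /1024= 6120.09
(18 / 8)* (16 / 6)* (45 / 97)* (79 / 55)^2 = 337014 / 58685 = 5.74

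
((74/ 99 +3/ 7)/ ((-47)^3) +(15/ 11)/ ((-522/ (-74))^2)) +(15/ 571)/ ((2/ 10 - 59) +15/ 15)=806962628160925/ 29955599114468643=0.03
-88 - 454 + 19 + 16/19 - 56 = -10985/19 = -578.16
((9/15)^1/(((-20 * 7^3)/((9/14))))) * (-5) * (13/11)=351/1056440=0.00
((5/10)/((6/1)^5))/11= 1/171072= 0.00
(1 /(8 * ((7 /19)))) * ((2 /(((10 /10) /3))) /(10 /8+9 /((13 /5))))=0.43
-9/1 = -9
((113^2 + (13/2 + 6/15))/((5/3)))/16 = 383277/800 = 479.10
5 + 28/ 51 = 5.55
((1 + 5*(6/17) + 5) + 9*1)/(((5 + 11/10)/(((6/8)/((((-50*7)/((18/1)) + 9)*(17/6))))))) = -115425/1657126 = -0.07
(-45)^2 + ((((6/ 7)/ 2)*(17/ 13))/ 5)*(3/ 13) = 11978028/ 5915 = 2025.03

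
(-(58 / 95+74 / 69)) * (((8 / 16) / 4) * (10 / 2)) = -1379 / 1311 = -1.05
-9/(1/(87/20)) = -783/20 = -39.15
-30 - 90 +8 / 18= -1076 / 9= -119.56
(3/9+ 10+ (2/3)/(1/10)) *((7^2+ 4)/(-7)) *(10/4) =-4505/14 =-321.79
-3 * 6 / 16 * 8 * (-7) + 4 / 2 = 65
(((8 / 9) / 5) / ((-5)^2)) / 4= 2 / 1125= 0.00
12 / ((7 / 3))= 36 / 7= 5.14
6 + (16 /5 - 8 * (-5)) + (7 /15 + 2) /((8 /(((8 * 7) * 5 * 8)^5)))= 260826569113600738 /15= 17388437940906715.87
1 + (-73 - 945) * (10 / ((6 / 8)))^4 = -2606079919 / 81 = -32173826.16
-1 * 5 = -5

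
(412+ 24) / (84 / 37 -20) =-4033 / 164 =-24.59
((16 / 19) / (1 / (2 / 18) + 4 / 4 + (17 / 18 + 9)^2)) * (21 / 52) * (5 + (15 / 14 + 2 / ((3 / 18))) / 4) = 225018 / 8714407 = 0.03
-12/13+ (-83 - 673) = -9840/13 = -756.92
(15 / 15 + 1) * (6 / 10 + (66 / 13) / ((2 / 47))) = 15588 / 65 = 239.82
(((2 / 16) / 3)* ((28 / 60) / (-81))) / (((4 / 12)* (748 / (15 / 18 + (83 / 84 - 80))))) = 0.00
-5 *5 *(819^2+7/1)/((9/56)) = -939075200/9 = -104341688.89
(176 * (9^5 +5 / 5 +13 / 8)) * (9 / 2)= 46768887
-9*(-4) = 36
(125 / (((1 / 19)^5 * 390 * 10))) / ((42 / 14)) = 12380495 / 468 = 26454.05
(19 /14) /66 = 19 /924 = 0.02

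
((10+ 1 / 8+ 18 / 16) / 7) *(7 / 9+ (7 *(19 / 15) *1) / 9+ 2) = 127 / 21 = 6.05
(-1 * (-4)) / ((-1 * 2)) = -2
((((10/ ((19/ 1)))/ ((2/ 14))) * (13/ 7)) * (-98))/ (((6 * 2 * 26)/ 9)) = -735/ 38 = -19.34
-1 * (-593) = 593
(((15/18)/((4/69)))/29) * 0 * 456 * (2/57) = 0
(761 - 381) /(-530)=-38 /53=-0.72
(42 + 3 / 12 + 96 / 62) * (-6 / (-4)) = 16293 / 248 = 65.70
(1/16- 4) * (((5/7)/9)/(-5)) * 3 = 3/16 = 0.19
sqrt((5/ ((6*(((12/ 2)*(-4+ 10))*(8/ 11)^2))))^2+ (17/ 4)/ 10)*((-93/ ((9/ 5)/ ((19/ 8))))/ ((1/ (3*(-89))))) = 52421*sqrt(2039619745)/ 110592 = 21407.02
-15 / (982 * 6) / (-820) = 1 / 322096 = 0.00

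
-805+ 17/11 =-8838/11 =-803.45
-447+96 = -351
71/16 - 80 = -1209/16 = -75.56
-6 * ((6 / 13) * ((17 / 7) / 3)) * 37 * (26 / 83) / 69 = -5032 / 13363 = -0.38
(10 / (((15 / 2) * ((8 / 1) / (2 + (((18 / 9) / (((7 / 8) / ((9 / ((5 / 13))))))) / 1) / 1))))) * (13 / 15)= 12623 / 1575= 8.01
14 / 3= 4.67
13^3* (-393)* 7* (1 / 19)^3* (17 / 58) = -258.27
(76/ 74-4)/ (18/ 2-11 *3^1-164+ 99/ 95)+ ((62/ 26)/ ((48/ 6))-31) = -2097215501/ 68344328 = -30.69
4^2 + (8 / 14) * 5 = 132 / 7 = 18.86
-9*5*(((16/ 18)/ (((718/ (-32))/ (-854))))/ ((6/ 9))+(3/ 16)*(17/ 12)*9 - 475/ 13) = -223127175/ 298688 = -747.02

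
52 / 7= 7.43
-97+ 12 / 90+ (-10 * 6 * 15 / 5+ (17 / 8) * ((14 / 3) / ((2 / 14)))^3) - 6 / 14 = 69739111 / 945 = 73798.00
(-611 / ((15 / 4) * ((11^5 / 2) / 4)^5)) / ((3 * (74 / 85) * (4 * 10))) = -85090304 / 180397853957416397199647367915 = -0.00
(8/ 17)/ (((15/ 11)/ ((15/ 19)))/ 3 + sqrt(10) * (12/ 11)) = 0.12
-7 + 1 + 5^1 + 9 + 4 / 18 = 74 / 9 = 8.22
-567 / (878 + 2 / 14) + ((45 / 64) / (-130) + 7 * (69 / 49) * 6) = 465336171 / 7955584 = 58.49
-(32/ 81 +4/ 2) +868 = 70114/ 81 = 865.60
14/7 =2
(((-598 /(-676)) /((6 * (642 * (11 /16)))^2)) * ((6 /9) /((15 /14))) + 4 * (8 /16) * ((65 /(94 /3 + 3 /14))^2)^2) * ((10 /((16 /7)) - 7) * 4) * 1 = -378.45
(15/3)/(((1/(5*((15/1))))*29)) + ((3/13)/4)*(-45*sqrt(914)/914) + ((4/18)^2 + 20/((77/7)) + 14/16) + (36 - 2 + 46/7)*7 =61946129/206712 - 135*sqrt(914)/47528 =299.59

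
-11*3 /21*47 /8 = -517 /56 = -9.23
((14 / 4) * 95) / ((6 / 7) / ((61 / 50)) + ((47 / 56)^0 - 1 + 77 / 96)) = 13629840 / 61679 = 220.98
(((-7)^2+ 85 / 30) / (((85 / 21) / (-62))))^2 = 4554495169 / 7225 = 630379.95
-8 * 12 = -96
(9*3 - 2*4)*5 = 95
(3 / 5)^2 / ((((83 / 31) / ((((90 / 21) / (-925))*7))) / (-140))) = 46872 / 76775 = 0.61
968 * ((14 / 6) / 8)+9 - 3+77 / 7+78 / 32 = 14485 / 48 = 301.77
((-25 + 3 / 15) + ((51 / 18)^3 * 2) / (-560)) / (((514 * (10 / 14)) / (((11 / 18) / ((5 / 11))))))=-182082857 / 1998432000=-0.09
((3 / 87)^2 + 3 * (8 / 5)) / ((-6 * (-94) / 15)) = 20189 / 158108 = 0.13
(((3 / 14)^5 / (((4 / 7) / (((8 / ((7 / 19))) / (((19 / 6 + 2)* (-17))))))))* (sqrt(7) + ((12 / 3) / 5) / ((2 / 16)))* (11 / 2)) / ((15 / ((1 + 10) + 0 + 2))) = -1320462 / 221432225-660231* sqrt(7) / 708583120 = -0.01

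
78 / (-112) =-39 / 56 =-0.70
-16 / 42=-0.38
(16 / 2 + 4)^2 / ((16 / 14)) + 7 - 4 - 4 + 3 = 128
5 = 5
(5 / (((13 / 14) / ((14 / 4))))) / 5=49 / 13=3.77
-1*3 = -3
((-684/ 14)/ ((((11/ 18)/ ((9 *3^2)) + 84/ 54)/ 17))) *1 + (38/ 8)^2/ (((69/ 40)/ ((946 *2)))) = 26655326062/ 1100757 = 24215.45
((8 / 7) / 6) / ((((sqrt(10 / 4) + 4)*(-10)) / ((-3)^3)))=16 / 105-2*sqrt(10) / 105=0.09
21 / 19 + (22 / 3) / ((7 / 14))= 15.77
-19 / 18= -1.06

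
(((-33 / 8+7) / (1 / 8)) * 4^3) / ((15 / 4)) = 5888 / 15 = 392.53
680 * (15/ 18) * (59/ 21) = 100300/ 63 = 1592.06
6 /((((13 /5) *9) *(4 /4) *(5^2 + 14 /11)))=110 /11271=0.01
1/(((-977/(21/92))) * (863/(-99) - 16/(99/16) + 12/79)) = 0.00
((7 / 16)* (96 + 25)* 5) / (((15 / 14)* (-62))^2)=41503 / 691920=0.06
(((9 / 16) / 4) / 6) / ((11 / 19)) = 57 / 1408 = 0.04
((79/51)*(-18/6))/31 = -79/527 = -0.15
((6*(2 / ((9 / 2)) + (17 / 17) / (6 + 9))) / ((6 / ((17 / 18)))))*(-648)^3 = -656729856 / 5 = -131345971.20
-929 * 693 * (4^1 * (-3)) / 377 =7725564 / 377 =20492.21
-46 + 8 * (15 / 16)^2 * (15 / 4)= -2513 / 128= -19.63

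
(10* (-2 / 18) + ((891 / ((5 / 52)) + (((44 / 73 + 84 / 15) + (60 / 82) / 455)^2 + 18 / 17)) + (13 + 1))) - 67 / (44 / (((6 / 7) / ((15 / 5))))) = 58169053104638907031 / 6242381957161350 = 9318.41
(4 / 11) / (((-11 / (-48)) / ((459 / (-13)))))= -88128 / 1573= -56.03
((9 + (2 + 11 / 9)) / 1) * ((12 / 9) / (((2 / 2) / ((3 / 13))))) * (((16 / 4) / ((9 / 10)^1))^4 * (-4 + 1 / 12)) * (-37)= 212644.95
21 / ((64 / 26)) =273 / 32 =8.53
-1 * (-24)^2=-576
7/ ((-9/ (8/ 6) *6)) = -14/ 81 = -0.17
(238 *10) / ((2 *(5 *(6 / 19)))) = 2261 / 3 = 753.67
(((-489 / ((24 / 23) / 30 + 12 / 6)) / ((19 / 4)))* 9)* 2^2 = -449880 / 247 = -1821.38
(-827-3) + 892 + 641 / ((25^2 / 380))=56466 / 125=451.73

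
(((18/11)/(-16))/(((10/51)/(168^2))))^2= 655575224976/3025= 216719082.64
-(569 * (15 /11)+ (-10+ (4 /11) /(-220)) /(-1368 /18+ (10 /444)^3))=-390402256365723 /503069311415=-776.04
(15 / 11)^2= 225 / 121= 1.86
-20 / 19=-1.05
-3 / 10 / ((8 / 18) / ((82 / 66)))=-369 / 440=-0.84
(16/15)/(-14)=-8/105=-0.08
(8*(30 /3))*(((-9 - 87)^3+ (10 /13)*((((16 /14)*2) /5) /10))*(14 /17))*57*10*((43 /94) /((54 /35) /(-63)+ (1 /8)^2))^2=-834485796376628035584000 /9432299669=-88471086125394.39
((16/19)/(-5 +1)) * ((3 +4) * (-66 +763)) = -19516/19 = -1027.16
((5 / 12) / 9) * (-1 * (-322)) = 805 / 54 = 14.91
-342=-342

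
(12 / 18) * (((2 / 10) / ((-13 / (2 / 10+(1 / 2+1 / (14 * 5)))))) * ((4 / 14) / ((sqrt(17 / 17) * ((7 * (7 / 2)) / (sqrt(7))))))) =-8 * sqrt(7) / 93639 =-0.00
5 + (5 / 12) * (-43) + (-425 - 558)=-11951 / 12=-995.92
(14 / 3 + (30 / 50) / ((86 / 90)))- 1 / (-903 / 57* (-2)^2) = 5.31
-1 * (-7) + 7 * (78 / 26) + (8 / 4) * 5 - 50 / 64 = 1191 / 32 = 37.22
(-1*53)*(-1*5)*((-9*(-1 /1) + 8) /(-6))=-4505 /6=-750.83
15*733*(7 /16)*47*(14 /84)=1205785 /32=37680.78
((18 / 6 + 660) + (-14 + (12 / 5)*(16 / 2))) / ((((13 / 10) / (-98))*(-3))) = 50372 / 3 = 16790.67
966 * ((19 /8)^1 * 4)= 9177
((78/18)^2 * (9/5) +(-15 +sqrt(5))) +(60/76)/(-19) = sqrt(5) +33859/1805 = 20.99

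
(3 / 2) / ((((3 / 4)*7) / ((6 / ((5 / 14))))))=24 / 5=4.80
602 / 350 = 43 / 25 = 1.72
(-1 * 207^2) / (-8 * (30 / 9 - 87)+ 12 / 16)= -514188 / 8041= -63.95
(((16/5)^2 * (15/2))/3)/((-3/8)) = -1024/15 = -68.27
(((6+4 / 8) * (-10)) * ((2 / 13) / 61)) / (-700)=1 / 4270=0.00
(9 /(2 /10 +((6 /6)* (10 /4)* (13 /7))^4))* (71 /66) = 6818840 /327402317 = 0.02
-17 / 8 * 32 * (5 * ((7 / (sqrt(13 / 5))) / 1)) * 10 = -23800 * sqrt(65) / 13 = -14760.13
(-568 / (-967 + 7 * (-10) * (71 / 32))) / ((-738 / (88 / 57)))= -399872 / 377689581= -0.00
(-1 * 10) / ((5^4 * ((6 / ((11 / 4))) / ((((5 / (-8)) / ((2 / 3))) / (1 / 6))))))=33 / 800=0.04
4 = 4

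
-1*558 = -558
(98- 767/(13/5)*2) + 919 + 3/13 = 5554/13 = 427.23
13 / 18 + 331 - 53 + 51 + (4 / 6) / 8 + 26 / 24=2978 / 9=330.89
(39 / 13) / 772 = 3 / 772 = 0.00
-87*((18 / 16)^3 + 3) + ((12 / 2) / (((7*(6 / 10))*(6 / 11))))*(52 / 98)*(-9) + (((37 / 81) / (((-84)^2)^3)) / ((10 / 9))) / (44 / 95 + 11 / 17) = -4505415856031435329 / 11337792672374784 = -397.38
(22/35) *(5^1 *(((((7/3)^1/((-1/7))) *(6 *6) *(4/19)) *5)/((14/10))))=-1389.47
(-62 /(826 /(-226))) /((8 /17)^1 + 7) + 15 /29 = 4240723 /1521079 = 2.79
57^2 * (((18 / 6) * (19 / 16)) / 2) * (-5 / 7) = -925965 / 224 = -4133.77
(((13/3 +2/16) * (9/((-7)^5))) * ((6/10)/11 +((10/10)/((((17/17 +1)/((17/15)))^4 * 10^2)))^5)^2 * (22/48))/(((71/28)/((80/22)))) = -0.00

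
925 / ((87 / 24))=7400 / 29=255.17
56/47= 1.19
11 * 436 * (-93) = -446028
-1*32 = -32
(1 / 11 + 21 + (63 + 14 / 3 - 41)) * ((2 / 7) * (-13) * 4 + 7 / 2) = -41764 / 77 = -542.39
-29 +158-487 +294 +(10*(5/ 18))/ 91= -52391/ 819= -63.97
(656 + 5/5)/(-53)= -657/53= -12.40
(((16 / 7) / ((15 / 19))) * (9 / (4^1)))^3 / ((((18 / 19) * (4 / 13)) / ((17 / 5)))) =691222584 / 214375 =3224.36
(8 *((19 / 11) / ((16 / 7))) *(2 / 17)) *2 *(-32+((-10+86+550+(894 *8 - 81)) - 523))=10159.21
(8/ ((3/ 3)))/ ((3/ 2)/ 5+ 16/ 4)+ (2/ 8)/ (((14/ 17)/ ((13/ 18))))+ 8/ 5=3.68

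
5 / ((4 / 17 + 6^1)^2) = 1445 / 11236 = 0.13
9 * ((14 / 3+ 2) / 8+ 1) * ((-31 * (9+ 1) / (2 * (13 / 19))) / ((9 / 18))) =-7475.77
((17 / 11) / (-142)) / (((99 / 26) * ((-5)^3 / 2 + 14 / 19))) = 8398 / 181467693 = 0.00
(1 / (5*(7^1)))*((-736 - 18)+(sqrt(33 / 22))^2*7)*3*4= -8922 / 35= -254.91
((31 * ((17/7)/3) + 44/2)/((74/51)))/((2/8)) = 33626/259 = 129.83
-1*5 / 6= -5 / 6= -0.83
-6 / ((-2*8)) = 3 / 8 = 0.38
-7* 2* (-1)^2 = -14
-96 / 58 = -48 / 29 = -1.66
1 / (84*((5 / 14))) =1 / 30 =0.03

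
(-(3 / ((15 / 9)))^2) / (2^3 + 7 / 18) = -1458 / 3775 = -0.39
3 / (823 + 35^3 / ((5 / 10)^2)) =1 / 57441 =0.00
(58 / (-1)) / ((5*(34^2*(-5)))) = 29 / 14450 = 0.00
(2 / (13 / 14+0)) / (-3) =-28 / 39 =-0.72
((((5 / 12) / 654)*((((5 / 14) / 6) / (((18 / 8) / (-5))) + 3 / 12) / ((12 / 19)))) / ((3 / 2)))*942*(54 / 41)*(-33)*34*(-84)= 248230345 / 26814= 9257.49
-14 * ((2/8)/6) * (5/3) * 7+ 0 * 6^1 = -245/36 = -6.81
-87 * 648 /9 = -6264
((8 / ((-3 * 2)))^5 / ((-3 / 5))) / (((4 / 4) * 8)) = 640 / 729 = 0.88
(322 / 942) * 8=1288 / 471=2.73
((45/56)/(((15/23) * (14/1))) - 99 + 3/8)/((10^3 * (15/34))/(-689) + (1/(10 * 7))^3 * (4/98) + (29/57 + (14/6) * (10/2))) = -2211375458667375/258872240378564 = -8.54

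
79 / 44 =1.80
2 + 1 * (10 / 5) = 4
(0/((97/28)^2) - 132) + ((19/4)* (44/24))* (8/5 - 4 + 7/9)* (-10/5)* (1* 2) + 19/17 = -74.37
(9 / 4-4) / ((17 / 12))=-21 / 17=-1.24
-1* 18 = -18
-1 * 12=-12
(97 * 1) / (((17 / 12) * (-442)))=-0.15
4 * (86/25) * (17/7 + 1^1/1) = 8256/175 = 47.18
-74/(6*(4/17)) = -629/12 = -52.42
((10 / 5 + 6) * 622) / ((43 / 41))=204016 / 43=4744.56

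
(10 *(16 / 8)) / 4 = 5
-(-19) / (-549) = -19 / 549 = -0.03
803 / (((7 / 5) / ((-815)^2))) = 2666863375 / 7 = 380980482.14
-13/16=-0.81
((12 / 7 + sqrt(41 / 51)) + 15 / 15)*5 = 5*sqrt(2091) / 51 + 95 / 7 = 18.05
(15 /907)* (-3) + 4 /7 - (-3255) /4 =20679247 /25396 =814.27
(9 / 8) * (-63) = -567 / 8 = -70.88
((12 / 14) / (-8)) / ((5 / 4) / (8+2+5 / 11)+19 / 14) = -23 / 317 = -0.07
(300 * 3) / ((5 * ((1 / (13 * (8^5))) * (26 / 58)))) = 171048960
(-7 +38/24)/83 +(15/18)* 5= 4085/996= 4.10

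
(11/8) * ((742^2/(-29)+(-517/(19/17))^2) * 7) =157187453885/83752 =1876820.30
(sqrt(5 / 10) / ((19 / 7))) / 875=0.00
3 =3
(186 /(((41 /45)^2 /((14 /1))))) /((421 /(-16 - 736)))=-3965371200 /707701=-5603.17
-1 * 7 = -7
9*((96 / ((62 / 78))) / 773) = 33696 / 23963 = 1.41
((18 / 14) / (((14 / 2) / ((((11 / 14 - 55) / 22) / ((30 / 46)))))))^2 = 22667121 / 47059600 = 0.48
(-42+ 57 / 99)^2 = 1868689 / 1089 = 1715.97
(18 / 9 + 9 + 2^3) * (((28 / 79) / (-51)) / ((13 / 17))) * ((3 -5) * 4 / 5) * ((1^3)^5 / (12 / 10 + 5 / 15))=4256 / 23621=0.18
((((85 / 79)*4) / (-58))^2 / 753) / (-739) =-28900 / 2920717770027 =-0.00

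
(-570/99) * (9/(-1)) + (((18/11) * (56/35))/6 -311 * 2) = -31336/55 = -569.75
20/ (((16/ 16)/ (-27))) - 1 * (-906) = 366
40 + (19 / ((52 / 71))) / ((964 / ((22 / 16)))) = 40.04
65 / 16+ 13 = 273 / 16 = 17.06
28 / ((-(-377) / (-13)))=-0.97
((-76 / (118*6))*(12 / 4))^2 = 0.10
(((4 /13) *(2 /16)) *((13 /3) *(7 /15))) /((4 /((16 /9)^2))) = 224 /3645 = 0.06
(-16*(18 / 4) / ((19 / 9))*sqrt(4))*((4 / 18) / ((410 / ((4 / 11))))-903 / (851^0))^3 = 98480470810850956229456 / 1960811065125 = 50224354891.92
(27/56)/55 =27/3080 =0.01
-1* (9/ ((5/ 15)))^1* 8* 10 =-2160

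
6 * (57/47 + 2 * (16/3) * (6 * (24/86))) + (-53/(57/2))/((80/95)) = 5443655/48504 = 112.23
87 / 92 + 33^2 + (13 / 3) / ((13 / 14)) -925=46813 / 276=169.61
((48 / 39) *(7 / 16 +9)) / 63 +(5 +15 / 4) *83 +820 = 5066119 / 3276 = 1546.43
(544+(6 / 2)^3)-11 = 560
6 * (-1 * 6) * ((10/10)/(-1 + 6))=-36/5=-7.20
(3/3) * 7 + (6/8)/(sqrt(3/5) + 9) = 3797/536 -sqrt(15)/536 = 7.08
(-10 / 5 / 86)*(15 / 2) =-15 / 86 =-0.17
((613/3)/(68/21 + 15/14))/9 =5.27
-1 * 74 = -74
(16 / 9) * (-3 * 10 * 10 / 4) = -133.33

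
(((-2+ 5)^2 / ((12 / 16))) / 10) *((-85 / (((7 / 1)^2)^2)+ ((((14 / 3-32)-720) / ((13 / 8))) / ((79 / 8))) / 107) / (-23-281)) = 372536383 / 200521051640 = 0.00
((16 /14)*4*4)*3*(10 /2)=274.29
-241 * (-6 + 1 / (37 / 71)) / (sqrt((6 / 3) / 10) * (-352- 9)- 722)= -363910 / 253783 + 36391 * sqrt(5) / 253783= -1.11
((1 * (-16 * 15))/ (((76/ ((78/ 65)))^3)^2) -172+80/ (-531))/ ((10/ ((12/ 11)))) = -53756975925811297/ 2862447822093750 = -18.78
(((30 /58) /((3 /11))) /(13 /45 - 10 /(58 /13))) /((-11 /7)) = 225 /364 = 0.62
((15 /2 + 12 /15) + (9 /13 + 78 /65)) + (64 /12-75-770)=-64699 /78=-829.47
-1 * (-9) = 9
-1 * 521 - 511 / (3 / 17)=-10250 / 3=-3416.67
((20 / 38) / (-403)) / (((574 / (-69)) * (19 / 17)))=5865 / 41753621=0.00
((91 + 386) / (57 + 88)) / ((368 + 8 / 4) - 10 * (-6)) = 0.01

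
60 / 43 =1.40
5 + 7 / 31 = 162 / 31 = 5.23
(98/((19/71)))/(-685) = -6958/13015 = -0.53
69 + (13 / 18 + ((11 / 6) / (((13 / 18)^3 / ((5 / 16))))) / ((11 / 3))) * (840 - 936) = -264637 / 6591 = -40.15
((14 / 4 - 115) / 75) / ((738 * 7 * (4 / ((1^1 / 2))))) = -223 / 6199200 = -0.00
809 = 809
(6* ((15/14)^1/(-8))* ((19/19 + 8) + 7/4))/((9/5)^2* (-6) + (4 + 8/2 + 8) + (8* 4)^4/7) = -48375/838841536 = -0.00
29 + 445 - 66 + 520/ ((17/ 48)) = 31896/ 17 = 1876.24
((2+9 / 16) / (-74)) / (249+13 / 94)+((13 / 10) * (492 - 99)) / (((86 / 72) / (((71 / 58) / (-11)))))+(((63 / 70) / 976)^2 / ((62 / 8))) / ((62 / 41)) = -2354173337999815967119 / 49457202980304908800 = -47.60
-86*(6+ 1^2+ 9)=-1376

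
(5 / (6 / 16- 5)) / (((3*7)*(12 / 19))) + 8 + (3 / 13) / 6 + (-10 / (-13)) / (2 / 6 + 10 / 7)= 508699 / 60606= 8.39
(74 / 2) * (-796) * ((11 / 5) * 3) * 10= -1943832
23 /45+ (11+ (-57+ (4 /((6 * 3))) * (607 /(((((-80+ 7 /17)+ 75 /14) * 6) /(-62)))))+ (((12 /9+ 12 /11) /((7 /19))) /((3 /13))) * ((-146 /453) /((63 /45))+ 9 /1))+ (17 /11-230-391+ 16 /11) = -507341271583 /1285539255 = -394.65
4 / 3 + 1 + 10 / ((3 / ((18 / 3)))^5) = 967 / 3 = 322.33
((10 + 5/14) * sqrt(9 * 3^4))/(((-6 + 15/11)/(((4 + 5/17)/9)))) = -116435/4046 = -28.78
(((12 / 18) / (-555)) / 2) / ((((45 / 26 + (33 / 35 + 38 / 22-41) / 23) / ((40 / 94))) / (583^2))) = -313010577880 / 231525243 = -1351.95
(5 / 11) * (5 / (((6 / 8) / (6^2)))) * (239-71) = 18327.27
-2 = -2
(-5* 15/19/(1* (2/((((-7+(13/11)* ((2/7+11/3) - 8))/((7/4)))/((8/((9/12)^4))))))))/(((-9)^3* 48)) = -34025/2265145344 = -0.00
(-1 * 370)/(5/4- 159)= 2.35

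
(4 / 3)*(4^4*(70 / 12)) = 17920 / 9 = 1991.11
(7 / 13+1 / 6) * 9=6.35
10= 10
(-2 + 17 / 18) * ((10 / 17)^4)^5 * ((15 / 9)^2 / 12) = -5937500000000000000000 / 987608231815360122943589043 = -0.00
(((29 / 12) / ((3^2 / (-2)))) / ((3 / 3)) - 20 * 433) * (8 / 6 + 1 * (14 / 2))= -11691725 / 162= -72171.14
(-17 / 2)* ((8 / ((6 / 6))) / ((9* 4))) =-1.89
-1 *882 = -882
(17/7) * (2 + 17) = 323/7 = 46.14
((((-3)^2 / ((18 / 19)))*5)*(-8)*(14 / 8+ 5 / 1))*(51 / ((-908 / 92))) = 3008745 / 227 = 13254.38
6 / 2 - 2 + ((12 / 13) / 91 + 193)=229514 / 1183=194.01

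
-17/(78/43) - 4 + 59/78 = -164/13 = -12.62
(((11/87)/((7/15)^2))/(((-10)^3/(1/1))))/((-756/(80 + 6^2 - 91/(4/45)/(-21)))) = 0.00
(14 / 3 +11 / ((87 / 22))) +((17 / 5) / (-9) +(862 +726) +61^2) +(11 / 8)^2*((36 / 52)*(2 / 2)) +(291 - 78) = 6004664729 / 1085760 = 5530.38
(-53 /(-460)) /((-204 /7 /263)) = -97573 /93840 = -1.04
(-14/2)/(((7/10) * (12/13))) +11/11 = -59/6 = -9.83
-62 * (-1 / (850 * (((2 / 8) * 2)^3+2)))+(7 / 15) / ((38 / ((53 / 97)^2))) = 294424283 / 7749722850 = 0.04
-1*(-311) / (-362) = -311 / 362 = -0.86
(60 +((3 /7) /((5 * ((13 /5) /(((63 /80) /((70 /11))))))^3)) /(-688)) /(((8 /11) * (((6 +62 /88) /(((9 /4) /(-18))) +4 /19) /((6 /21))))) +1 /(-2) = -531376538711881282599 /564574029021184000000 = -0.94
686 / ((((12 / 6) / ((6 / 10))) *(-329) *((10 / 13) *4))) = -0.20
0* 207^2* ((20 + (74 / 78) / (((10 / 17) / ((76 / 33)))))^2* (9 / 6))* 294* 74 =0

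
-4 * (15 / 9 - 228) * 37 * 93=3115252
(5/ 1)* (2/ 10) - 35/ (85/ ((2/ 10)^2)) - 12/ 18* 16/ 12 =362/ 3825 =0.09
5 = 5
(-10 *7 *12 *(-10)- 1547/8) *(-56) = -459571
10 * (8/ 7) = 80/ 7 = 11.43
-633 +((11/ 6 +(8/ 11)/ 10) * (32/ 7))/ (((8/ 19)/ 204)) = 1381631/ 385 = 3588.65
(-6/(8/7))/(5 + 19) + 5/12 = 0.20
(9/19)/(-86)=-9/1634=-0.01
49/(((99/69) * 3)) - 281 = -269.62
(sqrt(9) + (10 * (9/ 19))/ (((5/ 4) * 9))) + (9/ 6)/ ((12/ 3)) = 577/ 152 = 3.80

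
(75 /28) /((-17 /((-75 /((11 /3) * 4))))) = 16875 /20944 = 0.81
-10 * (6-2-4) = 0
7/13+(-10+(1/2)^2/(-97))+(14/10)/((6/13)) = -486553/75660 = -6.43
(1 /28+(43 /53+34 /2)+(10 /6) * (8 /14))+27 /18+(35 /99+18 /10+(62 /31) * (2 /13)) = 217353677 /9549540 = 22.76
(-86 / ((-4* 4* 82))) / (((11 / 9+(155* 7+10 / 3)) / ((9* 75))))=261225 / 6432736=0.04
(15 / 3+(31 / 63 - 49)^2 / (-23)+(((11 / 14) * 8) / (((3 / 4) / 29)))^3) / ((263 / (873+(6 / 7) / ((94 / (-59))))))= 38165545586309440 / 801326547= 47627956.08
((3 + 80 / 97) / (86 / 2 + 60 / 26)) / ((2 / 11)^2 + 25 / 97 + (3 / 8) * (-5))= -4668664 / 87614339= -0.05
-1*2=-2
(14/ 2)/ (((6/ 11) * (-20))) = -77/ 120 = -0.64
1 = 1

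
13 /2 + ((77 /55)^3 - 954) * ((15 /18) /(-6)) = 124757 /900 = 138.62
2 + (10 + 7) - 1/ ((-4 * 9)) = 685/ 36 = 19.03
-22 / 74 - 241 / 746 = -17123 / 27602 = -0.62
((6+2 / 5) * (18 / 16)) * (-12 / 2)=-216 / 5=-43.20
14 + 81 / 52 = 809 / 52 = 15.56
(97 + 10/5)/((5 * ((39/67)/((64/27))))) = 47168/585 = 80.63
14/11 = 1.27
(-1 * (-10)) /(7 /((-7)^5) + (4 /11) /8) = 528220 /2379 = 222.03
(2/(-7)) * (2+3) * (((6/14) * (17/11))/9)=-170/1617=-0.11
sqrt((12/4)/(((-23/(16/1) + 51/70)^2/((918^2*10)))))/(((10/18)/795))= 10149402.19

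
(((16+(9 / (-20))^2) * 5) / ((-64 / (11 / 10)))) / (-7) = 71291 / 358400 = 0.20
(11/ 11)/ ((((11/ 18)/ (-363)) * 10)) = -297/ 5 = -59.40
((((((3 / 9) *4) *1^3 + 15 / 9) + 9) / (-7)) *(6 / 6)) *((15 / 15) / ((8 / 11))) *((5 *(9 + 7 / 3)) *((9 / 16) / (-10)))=1683 / 224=7.51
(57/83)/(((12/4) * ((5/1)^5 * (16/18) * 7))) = 171/14525000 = 0.00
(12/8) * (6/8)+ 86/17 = 841/136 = 6.18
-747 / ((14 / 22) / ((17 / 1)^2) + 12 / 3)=-791571 / 4241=-186.65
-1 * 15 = -15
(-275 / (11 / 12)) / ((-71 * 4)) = 75 / 71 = 1.06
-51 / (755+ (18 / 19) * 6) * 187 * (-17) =3080451 / 14453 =213.14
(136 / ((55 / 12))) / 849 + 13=202889 / 15565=13.03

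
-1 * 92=-92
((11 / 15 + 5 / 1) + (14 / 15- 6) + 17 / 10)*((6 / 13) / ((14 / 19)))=1349 / 910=1.48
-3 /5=-0.60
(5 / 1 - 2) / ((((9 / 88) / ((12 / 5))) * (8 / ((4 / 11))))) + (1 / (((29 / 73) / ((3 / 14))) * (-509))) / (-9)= 9919757 / 3099810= 3.20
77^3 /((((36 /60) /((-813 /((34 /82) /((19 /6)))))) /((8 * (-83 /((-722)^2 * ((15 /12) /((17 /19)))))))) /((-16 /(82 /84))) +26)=836440173184 /47624237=17563.33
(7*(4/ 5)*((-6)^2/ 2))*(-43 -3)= -23184/ 5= -4636.80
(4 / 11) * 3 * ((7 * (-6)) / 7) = -72 / 11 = -6.55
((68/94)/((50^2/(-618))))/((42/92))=-80546/205625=-0.39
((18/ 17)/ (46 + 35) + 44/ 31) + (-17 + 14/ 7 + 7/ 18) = -41671/ 3162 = -13.18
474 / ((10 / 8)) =1896 / 5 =379.20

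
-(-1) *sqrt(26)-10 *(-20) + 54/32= sqrt(26) + 3227/16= 206.79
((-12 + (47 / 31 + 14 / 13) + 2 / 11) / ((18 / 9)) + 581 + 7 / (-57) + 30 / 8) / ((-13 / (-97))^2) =5515882339345 / 170812356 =32292.06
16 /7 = 2.29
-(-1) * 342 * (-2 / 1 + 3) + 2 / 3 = 1028 / 3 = 342.67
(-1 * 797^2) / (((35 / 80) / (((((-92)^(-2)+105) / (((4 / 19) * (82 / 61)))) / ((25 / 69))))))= -1962848479624653 / 1320200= -1486781154.09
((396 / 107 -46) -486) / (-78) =28264 / 4173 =6.77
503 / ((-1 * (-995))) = 503 / 995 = 0.51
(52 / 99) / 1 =52 / 99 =0.53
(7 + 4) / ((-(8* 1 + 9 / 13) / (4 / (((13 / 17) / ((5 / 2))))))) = -1870 / 113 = -16.55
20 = 20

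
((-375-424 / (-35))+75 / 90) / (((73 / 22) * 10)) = -836341 / 76650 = -10.91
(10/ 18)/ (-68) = -5/ 612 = -0.01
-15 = -15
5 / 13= 0.38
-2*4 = -8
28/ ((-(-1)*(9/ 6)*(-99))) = -56/ 297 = -0.19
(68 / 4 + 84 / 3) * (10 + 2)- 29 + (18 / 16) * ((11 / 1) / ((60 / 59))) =83707 / 160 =523.17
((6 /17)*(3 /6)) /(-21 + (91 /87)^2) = -22707 /2561356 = -0.01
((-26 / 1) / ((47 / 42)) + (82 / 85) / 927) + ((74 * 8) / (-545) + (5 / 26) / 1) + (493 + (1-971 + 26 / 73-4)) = -77346989744593 / 153231911586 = -504.77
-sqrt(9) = -3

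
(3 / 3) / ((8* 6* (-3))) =-0.01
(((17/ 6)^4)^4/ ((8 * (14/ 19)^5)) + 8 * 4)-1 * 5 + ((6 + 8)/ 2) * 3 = 120490511170222966543381315/ 12138084918940925952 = 9926649.22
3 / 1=3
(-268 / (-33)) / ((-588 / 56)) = -536 / 693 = -0.77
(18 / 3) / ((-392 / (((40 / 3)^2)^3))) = -1024000000 / 11907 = -85999.83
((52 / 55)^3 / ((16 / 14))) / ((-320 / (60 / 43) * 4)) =-46137 / 57233000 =-0.00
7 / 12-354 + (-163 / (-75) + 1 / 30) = -35121 / 100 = -351.21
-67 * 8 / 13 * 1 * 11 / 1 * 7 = -3174.77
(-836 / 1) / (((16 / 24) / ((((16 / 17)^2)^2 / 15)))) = -27394048 / 417605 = -65.60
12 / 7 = 1.71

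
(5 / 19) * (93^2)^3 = 3234950917245 / 19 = 170260574591.84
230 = 230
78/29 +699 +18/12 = 703.19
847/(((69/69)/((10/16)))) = 4235/8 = 529.38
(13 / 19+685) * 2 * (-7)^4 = 62560456 / 19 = 3292655.58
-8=-8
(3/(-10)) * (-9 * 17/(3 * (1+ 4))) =153/50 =3.06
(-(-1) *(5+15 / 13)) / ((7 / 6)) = 480 / 91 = 5.27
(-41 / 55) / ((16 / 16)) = -0.75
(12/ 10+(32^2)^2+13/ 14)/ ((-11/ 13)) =-954206097/ 770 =-1239228.70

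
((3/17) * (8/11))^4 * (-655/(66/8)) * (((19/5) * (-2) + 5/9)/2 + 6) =-717938688/13451140571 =-0.05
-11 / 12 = -0.92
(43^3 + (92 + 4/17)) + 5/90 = 79599.29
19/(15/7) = 8.87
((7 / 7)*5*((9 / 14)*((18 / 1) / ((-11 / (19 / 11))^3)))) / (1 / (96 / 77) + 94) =-14035680 / 5940044033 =-0.00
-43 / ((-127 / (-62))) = -20.99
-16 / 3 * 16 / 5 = -17.07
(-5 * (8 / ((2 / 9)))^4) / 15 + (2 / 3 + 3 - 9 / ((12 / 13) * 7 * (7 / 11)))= -329203867 / 588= -559870.52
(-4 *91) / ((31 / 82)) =-29848 / 31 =-962.84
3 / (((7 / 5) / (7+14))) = 45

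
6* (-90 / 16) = -135 / 4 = -33.75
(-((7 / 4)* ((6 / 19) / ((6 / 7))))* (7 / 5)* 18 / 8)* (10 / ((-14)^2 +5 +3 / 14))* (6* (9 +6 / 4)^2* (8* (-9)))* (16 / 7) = 65345616 / 5947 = 10988.00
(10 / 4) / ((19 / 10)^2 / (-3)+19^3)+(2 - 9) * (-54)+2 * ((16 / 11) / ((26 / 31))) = 381.47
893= 893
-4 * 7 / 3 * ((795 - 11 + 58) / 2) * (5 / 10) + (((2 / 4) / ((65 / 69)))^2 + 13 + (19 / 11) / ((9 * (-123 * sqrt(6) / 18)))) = -98935217 / 50700 - 19 * sqrt(6) / 4059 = -1951.40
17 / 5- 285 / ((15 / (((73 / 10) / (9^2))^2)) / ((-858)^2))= -2070419734 / 18225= -113603.28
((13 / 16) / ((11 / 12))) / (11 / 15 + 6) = 585 / 4444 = 0.13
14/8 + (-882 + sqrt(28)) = -3521/4 + 2 *sqrt(7) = -874.96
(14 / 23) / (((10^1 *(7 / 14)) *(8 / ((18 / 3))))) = 21 / 230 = 0.09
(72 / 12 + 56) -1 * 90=-28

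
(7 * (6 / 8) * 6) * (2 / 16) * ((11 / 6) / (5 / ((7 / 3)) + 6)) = 539 / 608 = 0.89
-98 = -98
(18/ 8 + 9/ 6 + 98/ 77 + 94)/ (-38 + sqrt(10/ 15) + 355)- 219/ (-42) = 513157339/ 92851220- 4357 * sqrt(6)/ 13264460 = 5.53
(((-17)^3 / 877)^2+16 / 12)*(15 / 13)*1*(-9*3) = -10191045105 / 9998677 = -1019.24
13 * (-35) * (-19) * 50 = 432250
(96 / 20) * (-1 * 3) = -72 / 5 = -14.40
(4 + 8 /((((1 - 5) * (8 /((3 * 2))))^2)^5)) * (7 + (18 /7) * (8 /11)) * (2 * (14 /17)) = 22087250659763 /377957122048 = 58.44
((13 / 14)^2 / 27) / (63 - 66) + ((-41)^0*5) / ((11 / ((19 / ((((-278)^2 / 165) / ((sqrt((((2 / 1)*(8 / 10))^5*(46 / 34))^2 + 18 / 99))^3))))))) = -169 / 15876 + 178231823845521*sqrt(68791230256166) / 28041535236816406250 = 52.71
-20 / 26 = -10 / 13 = -0.77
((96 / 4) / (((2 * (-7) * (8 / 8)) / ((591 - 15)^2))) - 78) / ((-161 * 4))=1990929 / 2254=883.29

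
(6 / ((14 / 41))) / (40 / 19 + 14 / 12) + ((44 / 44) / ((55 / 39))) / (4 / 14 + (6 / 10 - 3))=10701105 / 2125354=5.03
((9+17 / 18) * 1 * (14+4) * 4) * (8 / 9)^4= 447.00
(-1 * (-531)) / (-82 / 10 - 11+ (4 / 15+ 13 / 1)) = -7965 / 89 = -89.49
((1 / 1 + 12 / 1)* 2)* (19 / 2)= 247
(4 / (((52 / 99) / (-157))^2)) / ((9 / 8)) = 53685522 / 169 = 317665.81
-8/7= -1.14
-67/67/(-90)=0.01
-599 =-599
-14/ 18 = -7/ 9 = -0.78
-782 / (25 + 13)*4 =-1564 / 19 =-82.32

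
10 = 10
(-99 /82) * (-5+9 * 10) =-8415 /82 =-102.62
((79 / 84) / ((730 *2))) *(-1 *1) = -79 / 122640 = -0.00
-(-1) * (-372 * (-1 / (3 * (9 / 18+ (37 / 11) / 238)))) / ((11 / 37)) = 545972 / 673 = 811.25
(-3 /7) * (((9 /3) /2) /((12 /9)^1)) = -27 /56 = -0.48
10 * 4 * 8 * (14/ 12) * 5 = 5600/ 3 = 1866.67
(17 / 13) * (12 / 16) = 51 / 52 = 0.98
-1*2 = -2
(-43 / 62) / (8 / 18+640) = -387 / 357368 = -0.00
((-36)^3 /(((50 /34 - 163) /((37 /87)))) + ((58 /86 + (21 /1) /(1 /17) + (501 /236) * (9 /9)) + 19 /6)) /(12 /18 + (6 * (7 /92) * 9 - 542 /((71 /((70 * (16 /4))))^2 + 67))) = -71214138375882442693 /484691485109455898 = -146.93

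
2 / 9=0.22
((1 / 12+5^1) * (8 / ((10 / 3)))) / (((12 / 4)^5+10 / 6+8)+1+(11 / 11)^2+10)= 183 / 3970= 0.05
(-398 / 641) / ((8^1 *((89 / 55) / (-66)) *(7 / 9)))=3250665 / 798686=4.07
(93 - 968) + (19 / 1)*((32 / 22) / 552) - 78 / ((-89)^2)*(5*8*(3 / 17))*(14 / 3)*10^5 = -33312.92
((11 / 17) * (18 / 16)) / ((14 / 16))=99 / 119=0.83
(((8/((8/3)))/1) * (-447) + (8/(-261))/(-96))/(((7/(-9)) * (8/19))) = 79800209/19488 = 4094.84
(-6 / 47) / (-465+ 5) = 0.00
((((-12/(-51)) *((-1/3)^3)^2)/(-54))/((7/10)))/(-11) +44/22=51530114/25765047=2.00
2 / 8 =1 / 4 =0.25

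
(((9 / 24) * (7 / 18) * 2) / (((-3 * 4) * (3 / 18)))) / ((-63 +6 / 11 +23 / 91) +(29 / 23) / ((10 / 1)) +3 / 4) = 805805 / 338856444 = 0.00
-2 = -2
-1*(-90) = 90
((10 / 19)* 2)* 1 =20 / 19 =1.05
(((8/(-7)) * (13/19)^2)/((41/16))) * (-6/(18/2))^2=-86528/932463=-0.09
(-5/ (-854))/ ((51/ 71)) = 355/ 43554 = 0.01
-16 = -16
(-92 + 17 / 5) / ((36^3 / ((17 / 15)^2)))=-128027 / 52488000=-0.00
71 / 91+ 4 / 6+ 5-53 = -12709 / 273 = -46.55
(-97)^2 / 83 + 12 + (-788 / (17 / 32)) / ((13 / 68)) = -8236447 / 1079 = -7633.41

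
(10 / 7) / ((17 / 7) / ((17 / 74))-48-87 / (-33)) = -0.04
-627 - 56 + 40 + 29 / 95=-61056 / 95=-642.69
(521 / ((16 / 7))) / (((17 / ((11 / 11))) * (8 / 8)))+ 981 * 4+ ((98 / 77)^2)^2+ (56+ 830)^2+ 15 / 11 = 3141826415199 / 3982352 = 788937.40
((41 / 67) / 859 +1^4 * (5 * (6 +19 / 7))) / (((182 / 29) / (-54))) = -1057288032 / 2820097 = -374.91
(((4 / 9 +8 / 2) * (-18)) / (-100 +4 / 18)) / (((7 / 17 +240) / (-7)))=-42840 / 1835063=-0.02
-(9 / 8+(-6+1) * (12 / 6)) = 71 / 8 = 8.88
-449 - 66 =-515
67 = 67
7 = 7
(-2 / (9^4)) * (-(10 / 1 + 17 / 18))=0.00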